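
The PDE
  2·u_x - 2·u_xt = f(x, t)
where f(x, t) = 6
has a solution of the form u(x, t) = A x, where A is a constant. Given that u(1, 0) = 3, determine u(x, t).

Substitute the ansatz u = A x into the left-hand side.
Derivatives of the ansatz:
  u_x = A
  u_xt = 0
Term by term:
  2·u_x = 2 A
  -2·u_xt = 0
So the left-hand side equals
  2 A
This must equal f(x, t) = 6 identically.
Matching coefficients of the independent functions:
  [constant term]:  2 A = 6
Solving: A = 3.
Check against the point condition:
  u(1, 0) = 3  ⟹  A = 3  ✓
Hence u(x, t) = 3 x.

Answer: u(x, t) = 3 x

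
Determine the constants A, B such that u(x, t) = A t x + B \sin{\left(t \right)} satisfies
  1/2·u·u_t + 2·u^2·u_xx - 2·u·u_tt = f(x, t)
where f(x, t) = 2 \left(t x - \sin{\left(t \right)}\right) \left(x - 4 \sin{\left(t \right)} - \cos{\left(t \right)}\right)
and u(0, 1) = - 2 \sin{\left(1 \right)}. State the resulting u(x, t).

Substitute the ansatz u = A t x + B \sin{\left(t \right)} into the left-hand side.
Derivatives of the ansatz:
  u_t = A x + B \cos{\left(t \right)}
  u_xx = 0
  u_tt = - B \sin{\left(t \right)}
Term by term:
  1/2·u·u_t = \frac{A^{2} t x^{2}}{2} + \frac{A B t x \cos{\left(t \right)}}{2} + \frac{A B x \sin{\left(t \right)}}{2} + \frac{B^{2} \sin{\left(t \right)} \cos{\left(t \right)}}{2}
  2·u^2·u_xx = 0
  -2·u·u_tt = 2 A B t x \sin{\left(t \right)} + 2 B^{2} \sin^{2}{\left(t \right)}
So the left-hand side equals
  \frac{A^{2} t x^{2}}{2} + 2 A B t x \sin{\left(t \right)} + \frac{A B t x \cos{\left(t \right)}}{2} + \frac{A B x \sin{\left(t \right)}}{2} + 2 B^{2} \sin^{2}{\left(t \right)} + \frac{B^{2} \sin{\left(t \right)} \cos{\left(t \right)}}{2}
This must equal f(x, t) identically; expanded, f = 2 t x^{2} - 8 t x \sin{\left(t \right)} - 2 t x \cos{\left(t \right)} - 2 x \sin{\left(t \right)} + 8 \sin^{2}{\left(t \right)} + 2 \sin{\left(t \right)} \cos{\left(t \right)}.
Matching coefficients of the independent functions:
  [t x^{2}]:  \frac{A^{2}}{2} = 2
  [x \sin{\left(t \right)}, t x \cos{\left(t \right)}]:  \frac{A B}{2} = -2
  [\sin{\left(t \right)} \cos{\left(t \right)}]:  \frac{B^{2}}{2} = 2
  [t x \sin{\left(t \right)}]:  2 A B = -8
  [\sin^{2}{\left(t \right)}]:  2 B^{2} = 8
These equations allow (A, B) = (-2, 2) or (2, -2).
Impose the point condition(s):
  u(0, 1) = - 2 \sin{\left(1 \right)}  ⟹  B \sin{\left(1 \right)} = - 2 \sin{\left(1 \right)}
Only A = 2, B = -2 satisfies everything.
Hence u(x, t) = 2 t x - 2 \sin{\left(t \right)}.

Answer: u(x, t) = 2 t x - 2 \sin{\left(t \right)}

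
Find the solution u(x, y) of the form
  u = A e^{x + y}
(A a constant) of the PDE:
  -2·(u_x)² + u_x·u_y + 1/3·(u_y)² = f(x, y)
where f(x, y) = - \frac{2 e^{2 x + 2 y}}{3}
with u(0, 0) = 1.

Substitute the ansatz u = A e^{x + y} into the left-hand side.
Derivatives of the ansatz:
  u_x = A e^{x} e^{y}
  u_y = A e^{x} e^{y}
Term by term:
  -2·(u_x)² = - 2 A^{2} e^{2 x} e^{2 y}
  u_x·u_y = A^{2} e^{2 x} e^{2 y}
  1/3·(u_y)² = \frac{A^{2} e^{2 x} e^{2 y}}{3}
So the left-hand side equals
  - \frac{2 A^{2} e^{2 x} e^{2 y}}{3}
This must equal f(x, y) identically; expanded, f = - \frac{2 e^{2 x} e^{2 y}}{3}.
Matching coefficients of the independent functions:
  [e^{2 x} e^{2 y}]:  - \frac{2 A^{2}}{3} = - \frac{2}{3}
These equations allow (A) = (-1) or (1).
Impose the point condition(s):
  u(0, 0) = 1  ⟹  A = 1
Only A = 1 satisfies everything.
Hence u(x, y) = e^{x + y}.

Answer: u(x, y) = e^{x + y}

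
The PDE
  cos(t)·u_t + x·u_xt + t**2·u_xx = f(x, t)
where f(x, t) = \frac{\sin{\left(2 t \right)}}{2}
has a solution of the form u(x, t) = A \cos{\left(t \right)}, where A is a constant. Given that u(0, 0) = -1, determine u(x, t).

Substitute the ansatz u = A \cos{\left(t \right)} into the left-hand side.
Derivatives of the ansatz:
  u_t = - A \sin{\left(t \right)}
  u_xt = 0
  u_xx = 0
Term by term:
  cos(t)·u_t = - A \sin{\left(t \right)} \cos{\left(t \right)}
  x·u_xt = 0
  t**2·u_xx = 0
So the left-hand side equals
  - A \sin{\left(t \right)} \cos{\left(t \right)}
This must equal f(x, t) identically; expanded, f = \sin{\left(t \right)} \cos{\left(t \right)}.
Matching coefficients of the independent functions:
  [\sin{\left(t \right)} \cos{\left(t \right)}]:  - A = 1
Solving: A = -1.
Check against the point condition:
  u(0, 0) = -1  ⟹  A = -1  ✓
Hence u(x, t) = - \cos{\left(t \right)}.

Answer: u(x, t) = - \cos{\left(t \right)}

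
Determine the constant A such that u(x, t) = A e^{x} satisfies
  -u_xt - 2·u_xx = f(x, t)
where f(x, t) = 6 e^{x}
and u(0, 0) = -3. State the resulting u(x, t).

Answer: u(x, t) = - 3 e^{x}

Derivation:
Substitute the ansatz u = A e^{x} into the left-hand side.
Derivatives of the ansatz:
  u_xt = 0
  u_xx = A e^{x}
Term by term:
  -u_xt = 0
  -2·u_xx = - 2 A e^{x}
So the left-hand side equals
  - 2 A e^{x}
This must equal f(x, t) = 6 e^{x} identically.
Matching coefficients of the independent functions:
  [e^{x}]:  - 2 A = 6
Solving: A = -3.
Check against the point condition:
  u(0, 0) = -3  ⟹  A = -3  ✓
Hence u(x, t) = - 3 e^{x}.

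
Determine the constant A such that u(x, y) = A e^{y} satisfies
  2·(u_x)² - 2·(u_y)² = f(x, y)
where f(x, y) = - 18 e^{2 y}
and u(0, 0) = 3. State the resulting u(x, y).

Substitute the ansatz u = A e^{y} into the left-hand side.
Derivatives of the ansatz:
  u_x = 0
  u_y = A e^{y}
Term by term:
  2·(u_x)² = 0
  -2·(u_y)² = - 2 A^{2} e^{2 y}
So the left-hand side equals
  - 2 A^{2} e^{2 y}
This must equal f(x, y) = - 18 e^{2 y} identically.
Matching coefficients of the independent functions:
  [e^{2 y}]:  - 2 A^{2} = -18
These equations allow (A) = (-3) or (3).
Impose the point condition(s):
  u(0, 0) = 3  ⟹  A = 3
Only A = 3 satisfies everything.
Hence u(x, y) = 3 e^{y}.

Answer: u(x, y) = 3 e^{y}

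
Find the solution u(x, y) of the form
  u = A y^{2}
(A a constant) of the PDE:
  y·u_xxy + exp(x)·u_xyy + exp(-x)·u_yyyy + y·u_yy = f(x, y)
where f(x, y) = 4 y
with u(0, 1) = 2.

Substitute the ansatz u = A y^{2} into the left-hand side.
Derivatives of the ansatz:
  u_xxy = 0
  u_xyy = 0
  u_yyyy = 0
  u_yy = 2 A
Term by term:
  y·u_xxy = 0
  exp(x)·u_xyy = 0
  exp(-x)·u_yyyy = 0
  y·u_yy = 2 A y
So the left-hand side equals
  2 A y
This must equal f(x, y) = 4 y identically.
Matching coefficients of the independent functions:
  [y]:  2 A = 4
Solving: A = 2.
Check against the point condition:
  u(0, 1) = 2  ⟹  A = 2  ✓
Hence u(x, y) = 2 y^{2}.

Answer: u(x, y) = 2 y^{2}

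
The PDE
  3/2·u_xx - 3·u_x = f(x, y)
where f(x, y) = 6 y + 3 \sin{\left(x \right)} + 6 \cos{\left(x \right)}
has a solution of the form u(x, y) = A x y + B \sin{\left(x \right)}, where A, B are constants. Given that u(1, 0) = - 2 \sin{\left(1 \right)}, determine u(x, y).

Substitute the ansatz u = A x y + B \sin{\left(x \right)} into the left-hand side.
Derivatives of the ansatz:
  u_xx = - B \sin{\left(x \right)}
  u_x = A y + B \cos{\left(x \right)}
Term by term:
  3/2·u_xx = - \frac{3 B \sin{\left(x \right)}}{2}
  -3·u_x = - 3 A y - 3 B \cos{\left(x \right)}
So the left-hand side equals
  - 3 A y - \frac{3 B \sin{\left(x \right)}}{2} - 3 B \cos{\left(x \right)}
This must equal f(x, y) = 6 y + 3 \sin{\left(x \right)} + 6 \cos{\left(x \right)} identically.
Matching coefficients of the independent functions:
  [y]:  - 3 A = 6
  [\sin{\left(x \right)}]:  - \frac{3 B}{2} = 3
  [\cos{\left(x \right)}]:  - 3 B = 6
Solving: A = -2, B = -2.
Check against the point condition:
  u(1, 0) = - 2 \sin{\left(1 \right)}  ⟹  B \sin{\left(1 \right)} = - 2 \sin{\left(1 \right)}  ✓
Hence u(x, y) = - 2 x y - 2 \sin{\left(x \right)}.

Answer: u(x, y) = - 2 x y - 2 \sin{\left(x \right)}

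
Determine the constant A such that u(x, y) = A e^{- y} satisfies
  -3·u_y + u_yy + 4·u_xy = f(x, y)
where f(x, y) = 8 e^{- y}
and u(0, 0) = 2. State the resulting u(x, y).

Substitute the ansatz u = A e^{- y} into the left-hand side.
Derivatives of the ansatz:
  u_y = - A e^{- y}
  u_yy = A e^{- y}
  u_xy = 0
Term by term:
  -3·u_y = 3 A e^{- y}
  u_yy = A e^{- y}
  4·u_xy = 0
So the left-hand side equals
  4 A e^{- y}
This must equal f(x, y) = 8 e^{- y} identically.
Matching coefficients of the independent functions:
  [e^{- y}]:  4 A = 8
Solving: A = 2.
Check against the point condition:
  u(0, 0) = 2  ⟹  A = 2  ✓
Hence u(x, y) = 2 e^{- y}.

Answer: u(x, y) = 2 e^{- y}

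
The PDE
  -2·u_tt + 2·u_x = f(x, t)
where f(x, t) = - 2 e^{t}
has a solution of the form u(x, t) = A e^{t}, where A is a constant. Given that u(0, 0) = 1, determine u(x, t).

Substitute the ansatz u = A e^{t} into the left-hand side.
Derivatives of the ansatz:
  u_tt = A e^{t}
  u_x = 0
Term by term:
  -2·u_tt = - 2 A e^{t}
  2·u_x = 0
So the left-hand side equals
  - 2 A e^{t}
This must equal f(x, t) = - 2 e^{t} identically.
Matching coefficients of the independent functions:
  [e^{t}]:  - 2 A = -2
Solving: A = 1.
Check against the point condition:
  u(0, 0) = 1  ⟹  A = 1  ✓
Hence u(x, t) = e^{t}.

Answer: u(x, t) = e^{t}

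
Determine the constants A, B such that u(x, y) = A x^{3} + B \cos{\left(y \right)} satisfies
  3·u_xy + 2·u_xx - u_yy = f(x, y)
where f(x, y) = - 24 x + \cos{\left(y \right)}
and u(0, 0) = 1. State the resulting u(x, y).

Substitute the ansatz u = A x^{3} + B \cos{\left(y \right)} into the left-hand side.
Derivatives of the ansatz:
  u_xy = 0
  u_xx = 6 A x
  u_yy = - B \cos{\left(y \right)}
Term by term:
  3·u_xy = 0
  2·u_xx = 12 A x
  -u_yy = B \cos{\left(y \right)}
So the left-hand side equals
  12 A x + B \cos{\left(y \right)}
This must equal f(x, y) = - 24 x + \cos{\left(y \right)} identically.
Matching coefficients of the independent functions:
  [x]:  12 A = -24
  [\cos{\left(y \right)}]:  B = 1
Solving: A = -2, B = 1.
Check against the point condition:
  u(0, 0) = 1  ⟹  B = 1  ✓
Hence u(x, y) = - 2 x^{3} + \cos{\left(y \right)}.

Answer: u(x, y) = - 2 x^{3} + \cos{\left(y \right)}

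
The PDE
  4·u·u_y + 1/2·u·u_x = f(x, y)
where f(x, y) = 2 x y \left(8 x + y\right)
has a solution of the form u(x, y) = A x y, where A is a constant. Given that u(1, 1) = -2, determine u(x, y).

Substitute the ansatz u = A x y into the left-hand side.
Derivatives of the ansatz:
  u_y = A x
  u_x = A y
Term by term:
  4·u·u_y = 4 A^{2} x^{2} y
  1/2·u·u_x = \frac{A^{2} x y^{2}}{2}
So the left-hand side equals
  4 A^{2} x^{2} y + \frac{A^{2} x y^{2}}{2}
This must equal f(x, y) identically; expanded, f = 16 x^{2} y + 2 x y^{2}.
Matching coefficients of the independent functions:
  [x y^{2}]:  \frac{A^{2}}{2} = 2
  [x^{2} y]:  4 A^{2} = 16
These equations allow (A) = (-2) or (2).
Impose the point condition(s):
  u(1, 1) = -2  ⟹  A = -2
Only A = -2 satisfies everything.
Hence u(x, y) = - 2 x y.

Answer: u(x, y) = - 2 x y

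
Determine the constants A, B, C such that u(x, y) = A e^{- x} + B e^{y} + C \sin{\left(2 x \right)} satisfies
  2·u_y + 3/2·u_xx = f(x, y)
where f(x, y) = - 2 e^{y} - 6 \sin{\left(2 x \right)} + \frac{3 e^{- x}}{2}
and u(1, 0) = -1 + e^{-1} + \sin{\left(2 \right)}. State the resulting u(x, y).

Answer: u(x, y) = - e^{y} + \sin{\left(2 x \right)} + e^{- x}

Derivation:
Substitute the ansatz u = A e^{- x} + B e^{y} + C \sin{\left(2 x \right)} into the left-hand side.
Derivatives of the ansatz:
  u_y = B e^{y}
  u_xx = A e^{- x} - 4 C \sin{\left(2 x \right)}
Term by term:
  2·u_y = 2 B e^{y}
  3/2·u_xx = \frac{3 A e^{- x}}{2} - 6 C \sin{\left(2 x \right)}
So the left-hand side equals
  \frac{3 A e^{- x}}{2} + 2 B e^{y} - 6 C \sin{\left(2 x \right)}
This must equal f(x, y) = - 2 e^{y} - 6 \sin{\left(2 x \right)} + \frac{3 e^{- x}}{2} identically.
Matching coefficients of the independent functions:
  [e^{- x}]:  \frac{3 A}{2} = \frac{3}{2}
  [e^{y}]:  2 B = -2
  [\sin{\left(2 x \right)}]:  - 6 C = -6
Solving: A = 1, B = -1, C = 1.
Check against the point condition:
  u(1, 0) = -1 + e^{-1} + \sin{\left(2 \right)}  ⟹  \frac{A}{e} + B + C \sin{\left(2 \right)} = -1 + e^{-1} + \sin{\left(2 \right)}  ✓
Hence u(x, y) = - e^{y} + \sin{\left(2 x \right)} + e^{- x}.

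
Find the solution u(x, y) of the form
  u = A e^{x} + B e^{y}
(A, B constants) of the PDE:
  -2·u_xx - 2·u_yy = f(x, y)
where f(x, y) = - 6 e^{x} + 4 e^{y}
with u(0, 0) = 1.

Answer: u(x, y) = 3 e^{x} - 2 e^{y}

Derivation:
Substitute the ansatz u = A e^{x} + B e^{y} into the left-hand side.
Derivatives of the ansatz:
  u_xx = A e^{x}
  u_yy = B e^{y}
Term by term:
  -2·u_xx = - 2 A e^{x}
  -2·u_yy = - 2 B e^{y}
So the left-hand side equals
  - 2 A e^{x} - 2 B e^{y}
This must equal f(x, y) = - 6 e^{x} + 4 e^{y} identically.
Matching coefficients of the independent functions:
  [e^{x}]:  - 2 A = -6
  [e^{y}]:  - 2 B = 4
Solving: A = 3, B = -2.
Check against the point condition:
  u(0, 0) = 1  ⟹  A + B = 1  ✓
Hence u(x, y) = 3 e^{x} - 2 e^{y}.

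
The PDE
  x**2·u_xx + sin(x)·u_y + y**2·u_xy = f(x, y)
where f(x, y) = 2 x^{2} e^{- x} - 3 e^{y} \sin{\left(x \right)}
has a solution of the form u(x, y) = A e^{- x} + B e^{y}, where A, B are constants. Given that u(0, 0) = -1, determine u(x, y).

Substitute the ansatz u = A e^{- x} + B e^{y} into the left-hand side.
Derivatives of the ansatz:
  u_xx = A e^{- x}
  u_y = B e^{y}
  u_xy = 0
Term by term:
  x**2·u_xx = A x^{2} e^{- x}
  sin(x)·u_y = B e^{y} \sin{\left(x \right)}
  y**2·u_xy = 0
So the left-hand side equals
  A x^{2} e^{- x} + B e^{y} \sin{\left(x \right)}
This must equal f(x, y) = 2 x^{2} e^{- x} - 3 e^{y} \sin{\left(x \right)} identically.
Matching coefficients of the independent functions:
  [x^{2} e^{- x}]:  A = 2
  [e^{y} \sin{\left(x \right)}]:  B = -3
Solving: A = 2, B = -3.
Check against the point condition:
  u(0, 0) = -1  ⟹  A + B = -1  ✓
Hence u(x, y) = - 3 e^{y} + 2 e^{- x}.

Answer: u(x, y) = - 3 e^{y} + 2 e^{- x}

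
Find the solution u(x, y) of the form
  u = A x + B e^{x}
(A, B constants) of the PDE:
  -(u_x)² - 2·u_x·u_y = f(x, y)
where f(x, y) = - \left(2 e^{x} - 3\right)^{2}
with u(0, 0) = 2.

Answer: u(x, y) = - 3 x + 2 e^{x}

Derivation:
Substitute the ansatz u = A x + B e^{x} into the left-hand side.
Derivatives of the ansatz:
  u_x = A + B e^{x}
  u_y = 0
Term by term:
  -(u_x)² = - A^{2} - 2 A B e^{x} - B^{2} e^{2 x}
  -2·u_x·u_y = 0
So the left-hand side equals
  - A^{2} - 2 A B e^{x} - B^{2} e^{2 x}
This must equal f(x, y) identically; expanded, f = - 4 e^{2 x} + 12 e^{x} - 9.
Matching coefficients of the independent functions:
  [constant term]:  - A^{2} = -9
  [e^{x}]:  - 2 A B = 12
  [e^{2 x}]:  - B^{2} = -4
These equations allow (A, B) = (-3, 2) or (3, -2).
Impose the point condition(s):
  u(0, 0) = 2  ⟹  B = 2
Only A = -3, B = 2 satisfies everything.
Hence u(x, y) = - 3 x + 2 e^{x}.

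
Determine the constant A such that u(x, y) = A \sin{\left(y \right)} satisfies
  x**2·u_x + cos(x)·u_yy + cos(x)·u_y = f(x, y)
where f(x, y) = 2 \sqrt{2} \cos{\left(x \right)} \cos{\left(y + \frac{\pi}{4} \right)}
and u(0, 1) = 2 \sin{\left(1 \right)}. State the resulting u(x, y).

Answer: u(x, y) = 2 \sin{\left(y \right)}

Derivation:
Substitute the ansatz u = A \sin{\left(y \right)} into the left-hand side.
Derivatives of the ansatz:
  u_x = 0
  u_yy = - A \sin{\left(y \right)}
  u_y = A \cos{\left(y \right)}
Term by term:
  x**2·u_x = 0
  cos(x)·u_yy = - A \sin{\left(y \right)} \cos{\left(x \right)}
  cos(x)·u_y = A \cos{\left(x \right)} \cos{\left(y \right)}
So the left-hand side equals
  - A \sin{\left(y \right)} \cos{\left(x \right)} + A \cos{\left(x \right)} \cos{\left(y \right)}
This must equal f(x, y) identically; expanded, f = - 2 \sin{\left(y \right)} \cos{\left(x \right)} + 2 \cos{\left(x \right)} \cos{\left(y \right)}.
Matching coefficients of the independent functions:
  [\sin{\left(y \right)} \cos{\left(x \right)}]:  - A = -2
  [\cos{\left(x \right)} \cos{\left(y \right)}]:  A = 2
Solving: A = 2.
Check against the point condition:
  u(0, 1) = 2 \sin{\left(1 \right)}  ⟹  A \sin{\left(1 \right)} = 2 \sin{\left(1 \right)}  ✓
Hence u(x, y) = 2 \sin{\left(y \right)}.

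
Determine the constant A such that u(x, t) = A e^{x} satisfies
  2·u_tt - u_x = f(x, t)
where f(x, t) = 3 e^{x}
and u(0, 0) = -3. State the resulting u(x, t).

Substitute the ansatz u = A e^{x} into the left-hand side.
Derivatives of the ansatz:
  u_tt = 0
  u_x = A e^{x}
Term by term:
  2·u_tt = 0
  -u_x = - A e^{x}
So the left-hand side equals
  - A e^{x}
This must equal f(x, t) = 3 e^{x} identically.
Matching coefficients of the independent functions:
  [e^{x}]:  - A = 3
Solving: A = -3.
Check against the point condition:
  u(0, 0) = -3  ⟹  A = -3  ✓
Hence u(x, t) = - 3 e^{x}.

Answer: u(x, t) = - 3 e^{x}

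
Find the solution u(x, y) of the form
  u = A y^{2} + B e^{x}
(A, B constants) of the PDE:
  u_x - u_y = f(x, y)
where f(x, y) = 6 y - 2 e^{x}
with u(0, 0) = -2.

Answer: u(x, y) = - 3 y^{2} - 2 e^{x}

Derivation:
Substitute the ansatz u = A y^{2} + B e^{x} into the left-hand side.
Derivatives of the ansatz:
  u_x = B e^{x}
  u_y = 2 A y
Term by term:
  u_x = B e^{x}
  -u_y = - 2 A y
So the left-hand side equals
  - 2 A y + B e^{x}
This must equal f(x, y) = 6 y - 2 e^{x} identically.
Matching coefficients of the independent functions:
  [y]:  - 2 A = 6
  [e^{x}]:  B = -2
Solving: A = -3, B = -2.
Check against the point condition:
  u(0, 0) = -2  ⟹  B = -2  ✓
Hence u(x, y) = - 3 y^{2} - 2 e^{x}.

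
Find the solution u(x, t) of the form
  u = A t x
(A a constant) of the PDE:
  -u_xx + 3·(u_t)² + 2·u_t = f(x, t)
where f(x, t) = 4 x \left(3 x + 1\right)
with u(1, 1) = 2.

Substitute the ansatz u = A t x into the left-hand side.
Derivatives of the ansatz:
  u_xx = 0
  u_t = A x
Term by term:
  -u_xx = 0
  3·(u_t)² = 3 A^{2} x^{2}
  2·u_t = 2 A x
So the left-hand side equals
  3 A^{2} x^{2} + 2 A x
This must equal f(x, t) = 4 x \left(3 x + 1\right) identically.
Matching coefficients of the independent functions:
  [x]:  2 A = 4
  [x^{2}]:  3 A^{2} = 12
Solving: A = 2.
Check against the point condition:
  u(1, 1) = 2  ⟹  A = 2  ✓
Hence u(x, t) = 2 t x.

Answer: u(x, t) = 2 t x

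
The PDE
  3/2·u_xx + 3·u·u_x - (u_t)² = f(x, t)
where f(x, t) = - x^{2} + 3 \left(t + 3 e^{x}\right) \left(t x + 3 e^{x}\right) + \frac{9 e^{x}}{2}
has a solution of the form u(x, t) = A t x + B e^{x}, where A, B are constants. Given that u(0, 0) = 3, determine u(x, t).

Answer: u(x, t) = t x + 3 e^{x}

Derivation:
Substitute the ansatz u = A t x + B e^{x} into the left-hand side.
Derivatives of the ansatz:
  u_xx = B e^{x}
  u_x = A t + B e^{x}
  u_t = A x
Term by term:
  3/2·u_xx = \frac{3 B e^{x}}{2}
  3·u·u_x = 3 A^{2} t^{2} x + 3 A B t x e^{x} + 3 A B t e^{x} + 3 B^{2} e^{2 x}
  -(u_t)² = - A^{2} x^{2}
So the left-hand side equals
  3 A^{2} t^{2} x - A^{2} x^{2} + 3 A B t x e^{x} + 3 A B t e^{x} + 3 B^{2} e^{2 x} + \frac{3 B e^{x}}{2}
This must equal f(x, t) identically; expanded, f = 3 t^{2} x + 9 t x e^{x} + 9 t e^{x} - x^{2} + 27 e^{2 x} + \frac{9 e^{x}}{2}.
Matching coefficients of the independent functions:
  [x^{2}]:  - A^{2} = -1
  [t e^{x}, t x e^{x}]:  3 A B = 9
  [t^{2} x]:  3 A^{2} = 3
  [e^{x}]:  \frac{3 B}{2} = \frac{9}{2}
  [e^{2 x}]:  3 B^{2} = 27
Solving: A = 1, B = 3.
Check against the point condition:
  u(0, 0) = 3  ⟹  B = 3  ✓
Hence u(x, t) = t x + 3 e^{x}.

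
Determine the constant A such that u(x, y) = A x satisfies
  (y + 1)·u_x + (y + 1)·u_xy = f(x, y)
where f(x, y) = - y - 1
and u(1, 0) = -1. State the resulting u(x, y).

Answer: u(x, y) = - x

Derivation:
Substitute the ansatz u = A x into the left-hand side.
Derivatives of the ansatz:
  u_x = A
  u_xy = 0
Term by term:
  (y + 1)·u_x = A y + A
  (y + 1)·u_xy = 0
So the left-hand side equals
  A y + A
This must equal f(x, y) = - y - 1 identically.
Matching coefficients of the independent functions:
  [constant term, y]:  A = -1
Solving: A = -1.
Check against the point condition:
  u(1, 0) = -1  ⟹  A = -1  ✓
Hence u(x, y) = - x.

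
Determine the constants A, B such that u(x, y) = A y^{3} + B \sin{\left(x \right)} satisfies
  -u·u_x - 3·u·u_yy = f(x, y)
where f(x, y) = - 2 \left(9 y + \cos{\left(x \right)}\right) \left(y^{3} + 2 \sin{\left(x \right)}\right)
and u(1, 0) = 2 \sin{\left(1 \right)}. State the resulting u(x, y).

Substitute the ansatz u = A y^{3} + B \sin{\left(x \right)} into the left-hand side.
Derivatives of the ansatz:
  u_x = B \cos{\left(x \right)}
  u_yy = 6 A y
Term by term:
  -u·u_x = - A B y^{3} \cos{\left(x \right)} - B^{2} \sin{\left(x \right)} \cos{\left(x \right)}
  -3·u·u_yy = - 18 A^{2} y^{4} - 18 A B y \sin{\left(x \right)}
So the left-hand side equals
  - 18 A^{2} y^{4} - A B y^{3} \cos{\left(x \right)} - 18 A B y \sin{\left(x \right)} - B^{2} \sin{\left(x \right)} \cos{\left(x \right)}
This must equal f(x, y) identically; expanded, f = - 18 y^{4} - 2 y^{3} \cos{\left(x \right)} - 36 y \sin{\left(x \right)} - 4 \sin{\left(x \right)} \cos{\left(x \right)}.
Matching coefficients of the independent functions:
  [y^{4}]:  - 18 A^{2} = -18
  [y \sin{\left(x \right)}]:  - 18 A B = -36
  [y^{3} \cos{\left(x \right)}]:  - A B = -2
  [\sin{\left(x \right)} \cos{\left(x \right)}]:  - B^{2} = -4
These equations allow (A, B) = (-1, -2) or (1, 2).
Impose the point condition(s):
  u(1, 0) = 2 \sin{\left(1 \right)}  ⟹  B \sin{\left(1 \right)} = 2 \sin{\left(1 \right)}
Only A = 1, B = 2 satisfies everything.
Hence u(x, y) = y^{3} + 2 \sin{\left(x \right)}.

Answer: u(x, y) = y^{3} + 2 \sin{\left(x \right)}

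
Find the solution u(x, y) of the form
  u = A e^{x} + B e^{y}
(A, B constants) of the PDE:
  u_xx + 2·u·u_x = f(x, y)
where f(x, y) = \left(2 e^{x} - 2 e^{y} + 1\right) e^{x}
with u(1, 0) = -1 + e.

Substitute the ansatz u = A e^{x} + B e^{y} into the left-hand side.
Derivatives of the ansatz:
  u_xx = A e^{x}
  u_x = A e^{x}
Term by term:
  u_xx = A e^{x}
  2·u·u_x = 2 A^{2} e^{2 x} + 2 A B e^{x} e^{y}
So the left-hand side equals
  2 A^{2} e^{2 x} + 2 A B e^{x} e^{y} + A e^{x}
This must equal f(x, y) identically; expanded, f = 2 e^{2 x} - 2 e^{x} e^{y} + e^{x}.
Matching coefficients of the independent functions:
  [e^{x} e^{y}]:  2 A B = -2
  [e^{x}]:  A = 1
  [e^{2 x}]:  2 A^{2} = 2
Solving: A = 1, B = -1.
Check against the point condition:
  u(1, 0) = -1 + e  ⟹  e A + B = -1 + e  ✓
Hence u(x, y) = e^{x} - e^{y}.

Answer: u(x, y) = e^{x} - e^{y}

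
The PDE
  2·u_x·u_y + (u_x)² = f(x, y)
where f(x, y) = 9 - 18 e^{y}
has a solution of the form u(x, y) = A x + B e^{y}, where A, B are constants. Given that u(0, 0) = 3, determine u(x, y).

Substitute the ansatz u = A x + B e^{y} into the left-hand side.
Derivatives of the ansatz:
  u_x = A
  u_y = B e^{y}
Term by term:
  2·u_x·u_y = 2 A B e^{y}
  (u_x)² = A^{2}
So the left-hand side equals
  A^{2} + 2 A B e^{y}
This must equal f(x, y) = 9 - 18 e^{y} identically.
Matching coefficients of the independent functions:
  [constant term]:  A^{2} = 9
  [e^{y}]:  2 A B = -18
These equations allow (A, B) = (-3, 3) or (3, -3).
Impose the point condition(s):
  u(0, 0) = 3  ⟹  B = 3
Only A = -3, B = 3 satisfies everything.
Hence u(x, y) = - 3 x + 3 e^{y}.

Answer: u(x, y) = - 3 x + 3 e^{y}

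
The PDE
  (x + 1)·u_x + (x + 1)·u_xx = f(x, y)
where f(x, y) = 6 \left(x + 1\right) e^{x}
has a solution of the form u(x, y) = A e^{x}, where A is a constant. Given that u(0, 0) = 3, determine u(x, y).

Answer: u(x, y) = 3 e^{x}

Derivation:
Substitute the ansatz u = A e^{x} into the left-hand side.
Derivatives of the ansatz:
  u_x = A e^{x}
  u_xx = A e^{x}
Term by term:
  (x + 1)·u_x = A x e^{x} + A e^{x}
  (x + 1)·u_xx = A x e^{x} + A e^{x}
So the left-hand side equals
  2 A x e^{x} + 2 A e^{x}
This must equal f(x, y) identically; expanded, f = 6 x e^{x} + 6 e^{x}.
Matching coefficients of the independent functions:
  [x e^{x}, e^{x}]:  2 A = 6
Solving: A = 3.
Check against the point condition:
  u(0, 0) = 3  ⟹  A = 3  ✓
Hence u(x, y) = 3 e^{x}.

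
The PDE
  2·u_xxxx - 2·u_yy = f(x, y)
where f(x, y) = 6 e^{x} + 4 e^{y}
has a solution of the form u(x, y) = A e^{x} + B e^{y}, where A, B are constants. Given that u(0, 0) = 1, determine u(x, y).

Substitute the ansatz u = A e^{x} + B e^{y} into the left-hand side.
Derivatives of the ansatz:
  u_xxxx = A e^{x}
  u_yy = B e^{y}
Term by term:
  2·u_xxxx = 2 A e^{x}
  -2·u_yy = - 2 B e^{y}
So the left-hand side equals
  2 A e^{x} - 2 B e^{y}
This must equal f(x, y) = 6 e^{x} + 4 e^{y} identically.
Matching coefficients of the independent functions:
  [e^{x}]:  2 A = 6
  [e^{y}]:  - 2 B = 4
Solving: A = 3, B = -2.
Check against the point condition:
  u(0, 0) = 1  ⟹  A + B = 1  ✓
Hence u(x, y) = 3 e^{x} - 2 e^{y}.

Answer: u(x, y) = 3 e^{x} - 2 e^{y}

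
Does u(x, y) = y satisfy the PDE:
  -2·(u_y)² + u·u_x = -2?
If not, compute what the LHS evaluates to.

Evaluate each term of the left-hand side for u = y.
Derivatives:
  u_y = 1
  u_x = 0
Terms:
  -2·(u_y)² = -2
  u·u_x = 0
Sum: LHS = -2
This is exactly the given right-hand side, so u is a solution.

Answer: Yes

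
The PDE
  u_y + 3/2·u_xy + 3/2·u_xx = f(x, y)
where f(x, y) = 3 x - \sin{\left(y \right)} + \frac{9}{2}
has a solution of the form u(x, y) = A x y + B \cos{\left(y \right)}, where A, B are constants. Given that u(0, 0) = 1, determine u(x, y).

Substitute the ansatz u = A x y + B \cos{\left(y \right)} into the left-hand side.
Derivatives of the ansatz:
  u_y = A x - B \sin{\left(y \right)}
  u_xy = A
  u_xx = 0
Term by term:
  u_y = A x - B \sin{\left(y \right)}
  3/2·u_xy = \frac{3 A}{2}
  3/2·u_xx = 0
So the left-hand side equals
  A x + \frac{3 A}{2} - B \sin{\left(y \right)}
This must equal f(x, y) = 3 x - \sin{\left(y \right)} + \frac{9}{2} identically.
Matching coefficients of the independent functions:
  [constant term]:  \frac{3 A}{2} = \frac{9}{2}
  [x]:  A = 3
  [\sin{\left(y \right)}]:  - B = -1
Solving: A = 3, B = 1.
Check against the point condition:
  u(0, 0) = 1  ⟹  B = 1  ✓
Hence u(x, y) = 3 x y + \cos{\left(y \right)}.

Answer: u(x, y) = 3 x y + \cos{\left(y \right)}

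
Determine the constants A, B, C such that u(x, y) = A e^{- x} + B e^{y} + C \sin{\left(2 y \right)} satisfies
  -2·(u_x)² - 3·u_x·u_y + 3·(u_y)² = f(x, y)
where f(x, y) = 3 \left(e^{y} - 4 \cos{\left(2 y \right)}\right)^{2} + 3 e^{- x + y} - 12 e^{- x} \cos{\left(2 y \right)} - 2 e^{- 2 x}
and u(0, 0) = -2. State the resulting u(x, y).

Substitute the ansatz u = A e^{- x} + B e^{y} + C \sin{\left(2 y \right)} into the left-hand side.
Derivatives of the ansatz:
  u_x = - A e^{- x}
  u_y = B e^{y} + 2 C \cos{\left(2 y \right)}
Term by term:
  -2·(u_x)² = - 2 A^{2} e^{- 2 x}
  -3·u_x·u_y = 3 A B e^{- x} e^{y} + 6 A C e^{- x} \cos{\left(2 y \right)}
  3·(u_y)² = 3 B^{2} e^{2 y} + 12 B C e^{y} \cos{\left(2 y \right)} + 12 C^{2} \cos^{2}{\left(2 y \right)}
So the left-hand side equals
  - 2 A^{2} e^{- 2 x} + 3 A B e^{- x} e^{y} + 6 A C e^{- x} \cos{\left(2 y \right)} + 3 B^{2} e^{2 y} + 12 B C e^{y} \cos{\left(2 y \right)} + 12 C^{2} \cos^{2}{\left(2 y \right)}
This must equal f(x, y) identically; expanded, f = 3 e^{2 y} - 24 e^{y} \cos{\left(2 y \right)} + 48 \cos^{2}{\left(2 y \right)} + 3 e^{- x} e^{y} - 12 e^{- x} \cos{\left(2 y \right)} - 2 e^{- 2 x}.
Matching coefficients of the independent functions:
  [e^{- x} e^{y}]:  3 A B = 3
  [e^{- x} \cos{\left(2 y \right)}]:  6 A C = -12
  [e^{y} \cos{\left(2 y \right)}]:  12 B C = -24
  [e^{- 2 x}]:  - 2 A^{2} = -2
  [e^{2 y}]:  3 B^{2} = 3
  [\cos^{2}{\left(2 y \right)}]:  12 C^{2} = 48
These equations allow (A, B, C) = (-1, -1, 2) or (1, 1, -2).
Impose the point condition(s):
  u(0, 0) = -2  ⟹  A + B = -2
Only A = -1, B = -1, C = 2 satisfies everything.
Hence u(x, y) = - e^{y} + 2 \sin{\left(2 y \right)} - e^{- x}.

Answer: u(x, y) = - e^{y} + 2 \sin{\left(2 y \right)} - e^{- x}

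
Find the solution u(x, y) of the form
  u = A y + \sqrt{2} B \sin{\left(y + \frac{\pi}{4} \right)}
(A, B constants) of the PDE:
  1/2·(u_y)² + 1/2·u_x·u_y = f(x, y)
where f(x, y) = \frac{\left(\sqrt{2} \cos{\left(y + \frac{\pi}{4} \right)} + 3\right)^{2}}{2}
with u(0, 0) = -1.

Substitute the ansatz u = A y + \sqrt{2} B \sin{\left(y + \frac{\pi}{4} \right)} into the left-hand side.
Derivatives of the ansatz:
  u_y = A + \sqrt{2} B \cos{\left(y + \frac{\pi}{4} \right)}
  u_x = 0
Term by term:
  1/2·(u_y)² = \frac{A^{2}}{2} + \sqrt{2} A B \cos{\left(y + \frac{\pi}{4} \right)} + B^{2} \cos^{2}{\left(y + \frac{\pi}{4} \right)}
  1/2·u_x·u_y = 0
So the left-hand side equals
  \frac{A^{2}}{2} + \sqrt{2} A B \cos{\left(y + \frac{\pi}{4} \right)} + B^{2} \cos^{2}{\left(y + \frac{\pi}{4} \right)}
This must equal f(x, y) identically; expanded, f = \cos^{2}{\left(y + \frac{\pi}{4} \right)} + 3 \sqrt{2} \cos{\left(y + \frac{\pi}{4} \right)} + \frac{9}{2}.
Matching coefficients of the independent functions:
  [constant term]:  \frac{A^{2}}{2} = \frac{9}{2}
  [\sqrt{2} \cos{\left(y + \frac{\pi}{4} \right)}]:  A B = 3
  [\cos^{2}{\left(y + \frac{\pi}{4} \right)}]:  B^{2} = 1
These equations allow (A, B) = (-3, -1) or (3, 1).
Impose the point condition(s):
  u(0, 0) = -1  ⟹  B = -1
Only A = -3, B = -1 satisfies everything.
Hence u(x, y) = - 3 y - \sqrt{2} \sin{\left(y + \frac{\pi}{4} \right)}.

Answer: u(x, y) = - 3 y - \sqrt{2} \sin{\left(y + \frac{\pi}{4} \right)}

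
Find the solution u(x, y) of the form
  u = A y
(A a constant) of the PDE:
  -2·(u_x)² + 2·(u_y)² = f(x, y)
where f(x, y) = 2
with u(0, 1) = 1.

Substitute the ansatz u = A y into the left-hand side.
Derivatives of the ansatz:
  u_x = 0
  u_y = A
Term by term:
  -2·(u_x)² = 0
  2·(u_y)² = 2 A^{2}
So the left-hand side equals
  2 A^{2}
This must equal f(x, y) = 2 identically.
Matching coefficients of the independent functions:
  [constant term]:  2 A^{2} = 2
These equations allow (A) = (-1) or (1).
Impose the point condition(s):
  u(0, 1) = 1  ⟹  A = 1
Only A = 1 satisfies everything.
Hence u(x, y) = y.

Answer: u(x, y) = y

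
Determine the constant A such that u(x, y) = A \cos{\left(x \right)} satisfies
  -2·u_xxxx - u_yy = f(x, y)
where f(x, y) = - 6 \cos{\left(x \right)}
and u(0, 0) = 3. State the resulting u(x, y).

Substitute the ansatz u = A \cos{\left(x \right)} into the left-hand side.
Derivatives of the ansatz:
  u_xxxx = A \cos{\left(x \right)}
  u_yy = 0
Term by term:
  -2·u_xxxx = - 2 A \cos{\left(x \right)}
  -u_yy = 0
So the left-hand side equals
  - 2 A \cos{\left(x \right)}
This must equal f(x, y) = - 6 \cos{\left(x \right)} identically.
Matching coefficients of the independent functions:
  [\cos{\left(x \right)}]:  - 2 A = -6
Solving: A = 3.
Check against the point condition:
  u(0, 0) = 3  ⟹  A = 3  ✓
Hence u(x, y) = 3 \cos{\left(x \right)}.

Answer: u(x, y) = 3 \cos{\left(x \right)}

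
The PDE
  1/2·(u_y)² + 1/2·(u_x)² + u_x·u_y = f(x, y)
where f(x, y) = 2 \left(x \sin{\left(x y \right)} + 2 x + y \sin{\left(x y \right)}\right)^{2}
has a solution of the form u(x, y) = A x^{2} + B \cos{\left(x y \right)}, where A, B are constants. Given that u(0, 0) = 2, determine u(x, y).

Substitute the ansatz u = A x^{2} + B \cos{\left(x y \right)} into the left-hand side.
Derivatives of the ansatz:
  u_y = - B x \sin{\left(x y \right)}
  u_x = 2 A x - B y \sin{\left(x y \right)}
Term by term:
  1/2·(u_y)² = \frac{B^{2} x^{2} \sin^{2}{\left(x y \right)}}{2}
  1/2·(u_x)² = 2 A^{2} x^{2} - 2 A B x y \sin{\left(x y \right)} + \frac{B^{2} y^{2} \sin^{2}{\left(x y \right)}}{2}
  u_x·u_y = - 2 A B x^{2} \sin{\left(x y \right)} + B^{2} x y \sin^{2}{\left(x y \right)}
So the left-hand side equals
  2 A^{2} x^{2} - 2 A B x^{2} \sin{\left(x y \right)} - 2 A B x y \sin{\left(x y \right)} + \frac{B^{2} x^{2} \sin^{2}{\left(x y \right)}}{2} + B^{2} x y \sin^{2}{\left(x y \right)} + \frac{B^{2} y^{2} \sin^{2}{\left(x y \right)}}{2}
This must equal f(x, y) identically; expanded, f = 2 x^{2} \sin^{2}{\left(x y \right)} + 8 x^{2} \sin{\left(x y \right)} + 8 x^{2} + 4 x y \sin^{2}{\left(x y \right)} + 8 x y \sin{\left(x y \right)} + 2 y^{2} \sin^{2}{\left(x y \right)}.
Matching coefficients of the independent functions:
  [x^{2}]:  2 A^{2} = 8
  [x^{2} \sin{\left(x y \right)}, x y \sin{\left(x y \right)}]:  - 2 A B = 8
  [x^{2} \sin^{2}{\left(x y \right)}, y^{2} \sin^{2}{\left(x y \right)}]:  \frac{B^{2}}{2} = 2
  [x y \sin^{2}{\left(x y \right)}]:  B^{2} = 4
These equations allow (A, B) = (-2, 2) or (2, -2).
Impose the point condition(s):
  u(0, 0) = 2  ⟹  B = 2
Only A = -2, B = 2 satisfies everything.
Hence u(x, y) = - 2 x^{2} + 2 \cos{\left(x y \right)}.

Answer: u(x, y) = - 2 x^{2} + 2 \cos{\left(x y \right)}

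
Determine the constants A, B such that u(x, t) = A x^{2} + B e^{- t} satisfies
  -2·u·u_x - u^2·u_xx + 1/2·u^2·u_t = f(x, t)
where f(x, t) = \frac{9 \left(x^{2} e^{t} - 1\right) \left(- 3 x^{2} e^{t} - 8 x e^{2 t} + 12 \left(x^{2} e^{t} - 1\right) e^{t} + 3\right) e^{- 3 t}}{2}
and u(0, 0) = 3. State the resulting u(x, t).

Substitute the ansatz u = A x^{2} + B e^{- t} into the left-hand side.
Derivatives of the ansatz:
  u_x = 2 A x
  u_xx = 2 A
  u_t = - B e^{- t}
Term by term:
  -2·u·u_x = - 4 A^{2} x^{3} - 4 A B x e^{- t}
  -u^2·u_xx = - 2 A^{3} x^{4} - 4 A^{2} B x^{2} e^{- t} - 2 A B^{2} e^{- 2 t}
  1/2·u^2·u_t = - \frac{A^{2} B x^{4} e^{- t}}{2} - A B^{2} x^{2} e^{- 2 t} - \frac{B^{3} e^{- 3 t}}{2}
So the left-hand side equals
  - 2 A^{3} x^{4} - \frac{A^{2} B x^{4} e^{- t}}{2} - 4 A^{2} B x^{2} e^{- t} - 4 A^{2} x^{3} - A B^{2} x^{2} e^{- 2 t} - 2 A B^{2} e^{- 2 t} - 4 A B x e^{- t} - \frac{B^{3} e^{- 3 t}}{2}
This must equal f(x, t) identically; expanded, f = 54 x^{4} - \frac{27 x^{4} e^{- t}}{2} - 36 x^{3} - 108 x^{2} e^{- t} + 27 x^{2} e^{- 2 t} + 36 x e^{- t} + 54 e^{- 2 t} - \frac{27 e^{- 3 t}}{2}.
Matching coefficients of the independent functions:
  [x^{3}]:  - 4 A^{2} = -36
  [x^{4}]:  - 2 A^{3} = 54
  [x e^{- t}]:  - 4 A B = 36
  [x^{2} e^{- 2 t}]:  - A B^{2} = 27
  [x^{2} e^{- t}]:  - 4 A^{2} B = -108
  [x^{4} e^{- t}]:  - \frac{A^{2} B}{2} = - \frac{27}{2}
  [e^{- 3 t}]:  - \frac{B^{3}}{2} = - \frac{27}{2}
  [e^{- 2 t}]:  - 2 A B^{2} = 54
Solving: A = -3, B = 3.
Check against the point condition:
  u(0, 0) = 3  ⟹  B = 3  ✓
Hence u(x, t) = - 3 x^{2} + 3 e^{- t}.

Answer: u(x, t) = - 3 x^{2} + 3 e^{- t}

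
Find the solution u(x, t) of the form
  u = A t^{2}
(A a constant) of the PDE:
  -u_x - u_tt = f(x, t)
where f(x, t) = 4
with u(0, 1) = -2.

Substitute the ansatz u = A t^{2} into the left-hand side.
Derivatives of the ansatz:
  u_x = 0
  u_tt = 2 A
Term by term:
  -u_x = 0
  -u_tt = - 2 A
So the left-hand side equals
  - 2 A
This must equal f(x, t) = 4 identically.
Matching coefficients of the independent functions:
  [constant term]:  - 2 A = 4
Solving: A = -2.
Check against the point condition:
  u(0, 1) = -2  ⟹  A = -2  ✓
Hence u(x, t) = - 2 t^{2}.

Answer: u(x, t) = - 2 t^{2}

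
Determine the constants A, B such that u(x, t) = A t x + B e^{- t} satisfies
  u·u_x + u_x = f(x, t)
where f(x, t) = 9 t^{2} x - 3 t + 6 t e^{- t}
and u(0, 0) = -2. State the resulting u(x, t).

Substitute the ansatz u = A t x + B e^{- t} into the left-hand side.
Derivatives of the ansatz:
  u_x = A t
Term by term:
  u·u_x = A^{2} t^{2} x + A B t e^{- t}
  u_x = A t
So the left-hand side equals
  A^{2} t^{2} x + A B t e^{- t} + A t
This must equal f(x, t) = 9 t^{2} x - 3 t + 6 t e^{- t} identically.
Matching coefficients of the independent functions:
  [t]:  A = -3
  [t e^{- t}]:  A B = 6
  [t^{2} x]:  A^{2} = 9
Solving: A = -3, B = -2.
Check against the point condition:
  u(0, 0) = -2  ⟹  B = -2  ✓
Hence u(x, t) = - 3 t x - 2 e^{- t}.

Answer: u(x, t) = - 3 t x - 2 e^{- t}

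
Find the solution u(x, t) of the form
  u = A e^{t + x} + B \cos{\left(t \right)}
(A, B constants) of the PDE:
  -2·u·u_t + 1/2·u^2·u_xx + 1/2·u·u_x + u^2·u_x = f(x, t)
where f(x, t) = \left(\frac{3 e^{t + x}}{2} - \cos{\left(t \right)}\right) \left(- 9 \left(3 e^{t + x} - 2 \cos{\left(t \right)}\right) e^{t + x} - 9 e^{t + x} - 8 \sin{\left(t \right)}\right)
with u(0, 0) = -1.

Substitute the ansatz u = A e^{t + x} + B \cos{\left(t \right)} into the left-hand side.
Derivatives of the ansatz:
  u_t = A e^{t} e^{x} - B \sin{\left(t \right)}
  u_xx = A e^{t} e^{x}
  u_x = A e^{t} e^{x}
Term by term:
  -2·u·u_t = - 2 A^{2} e^{2 t} e^{2 x} + 2 A B e^{t} e^{x} \sin{\left(t \right)} - 2 A B e^{t} e^{x} \cos{\left(t \right)} + 2 B^{2} \sin{\left(t \right)} \cos{\left(t \right)}
  1/2·u^2·u_xx = \frac{A^{3} e^{3 t} e^{3 x}}{2} + A^{2} B e^{2 t} e^{2 x} \cos{\left(t \right)} + \frac{A B^{2} e^{t} e^{x} \cos^{2}{\left(t \right)}}{2}
  1/2·u·u_x = \frac{A^{2} e^{2 t} e^{2 x}}{2} + \frac{A B e^{t} e^{x} \cos{\left(t \right)}}{2}
  u^2·u_x = A^{3} e^{3 t} e^{3 x} + 2 A^{2} B e^{2 t} e^{2 x} \cos{\left(t \right)} + A B^{2} e^{t} e^{x} \cos^{2}{\left(t \right)}
So the left-hand side equals
  \frac{3 A^{3} e^{3 t} e^{3 x}}{2} + 3 A^{2} B e^{2 t} e^{2 x} \cos{\left(t \right)} - \frac{3 A^{2} e^{2 t} e^{2 x}}{2} + \frac{3 A B^{2} e^{t} e^{x} \cos^{2}{\left(t \right)}}{2} + 2 A B e^{t} e^{x} \sin{\left(t \right)} - \frac{3 A B e^{t} e^{x} \cos{\left(t \right)}}{2} + 2 B^{2} \sin{\left(t \right)} \cos{\left(t \right)}
This must equal f(x, t) identically; expanded, f = - \frac{81 e^{3 t} e^{3 x}}{2} + 54 e^{2 t} e^{2 x} \cos{\left(t \right)} - \frac{27 e^{2 t} e^{2 x}}{2} - 12 e^{t} e^{x} \sin{\left(t \right)} - 18 e^{t} e^{x} \cos^{2}{\left(t \right)} + 9 e^{t} e^{x} \cos{\left(t \right)} + 8 \sin{\left(t \right)} \cos{\left(t \right)}.
Matching coefficients of the independent functions:
  [e^{2 t} e^{2 x}]:  - \frac{3 A^{2}}{2} = - \frac{27}{2}
  [e^{3 t} e^{3 x}]:  \frac{3 A^{3}}{2} = - \frac{81}{2}
  [\sin{\left(t \right)} \cos{\left(t \right)}]:  2 B^{2} = 8
  [e^{t} e^{x} \sin{\left(t \right)}]:  2 A B = -12
  [e^{t} e^{x} \cos{\left(t \right)}]:  - \frac{3 A B}{2} = 9
  [e^{t} e^{x} \cos^{2}{\left(t \right)}]:  \frac{3 A B^{2}}{2} = -18
  [e^{2 t} e^{2 x} \cos{\left(t \right)}]:  3 A^{2} B = 54
Solving: A = -3, B = 2.
Check against the point condition:
  u(0, 0) = -1  ⟹  A + B = -1  ✓
Hence u(x, t) = - 3 e^{t + x} + 2 \cos{\left(t \right)}.

Answer: u(x, t) = - 3 e^{t + x} + 2 \cos{\left(t \right)}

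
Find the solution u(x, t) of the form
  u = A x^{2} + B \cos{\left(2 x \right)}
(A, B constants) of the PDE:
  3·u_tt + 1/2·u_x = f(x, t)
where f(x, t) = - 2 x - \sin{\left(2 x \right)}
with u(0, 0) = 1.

Substitute the ansatz u = A x^{2} + B \cos{\left(2 x \right)} into the left-hand side.
Derivatives of the ansatz:
  u_tt = 0
  u_x = 2 A x - 2 B \sin{\left(2 x \right)}
Term by term:
  3·u_tt = 0
  1/2·u_x = A x - B \sin{\left(2 x \right)}
So the left-hand side equals
  A x - B \sin{\left(2 x \right)}
This must equal f(x, t) = - 2 x - \sin{\left(2 x \right)} identically.
Matching coefficients of the independent functions:
  [x]:  A = -2
  [\sin{\left(2 x \right)}]:  - B = -1
Solving: A = -2, B = 1.
Check against the point condition:
  u(0, 0) = 1  ⟹  B = 1  ✓
Hence u(x, t) = - 2 x^{2} + \cos{\left(2 x \right)}.

Answer: u(x, t) = - 2 x^{2} + \cos{\left(2 x \right)}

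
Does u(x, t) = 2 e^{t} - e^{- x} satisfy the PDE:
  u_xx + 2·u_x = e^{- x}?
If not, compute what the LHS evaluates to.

Answer: Yes

Derivation:
Evaluate each term of the left-hand side for u = 2 e^{t} - e^{- x}.
Derivatives:
  u_xx = - e^{- x}
  u_x = e^{- x}
Terms:
  u_xx = - e^{- x}
  2·u_x = 2 e^{- x}
Sum: LHS = e^{- x}
This is exactly the given right-hand side, so u is a solution.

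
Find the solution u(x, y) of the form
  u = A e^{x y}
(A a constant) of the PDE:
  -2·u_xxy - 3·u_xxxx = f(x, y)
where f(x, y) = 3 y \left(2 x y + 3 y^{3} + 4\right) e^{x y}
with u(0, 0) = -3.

Answer: u(x, y) = - 3 e^{x y}

Derivation:
Substitute the ansatz u = A e^{x y} into the left-hand side.
Derivatives of the ansatz:
  u_xxy = A x y^{2} e^{x y} + 2 A y e^{x y}
  u_xxxx = A y^{4} e^{x y}
Term by term:
  -2·u_xxy = - 2 A x y^{2} e^{x y} - 4 A y e^{x y}
  -3·u_xxxx = - 3 A y^{4} e^{x y}
So the left-hand side equals
  - 2 A x y^{2} e^{x y} - 3 A y^{4} e^{x y} - 4 A y e^{x y}
This must equal f(x, y) identically; expanded, f = 6 x y^{2} e^{x y} + 9 y^{4} e^{x y} + 12 y e^{x y}.
Matching coefficients of the independent functions:
  [y e^{x y}]:  - 4 A = 12
  [y^{4} e^{x y}]:  - 3 A = 9
  [x y^{2} e^{x y}]:  - 2 A = 6
Solving: A = -3.
Check against the point condition:
  u(0, 0) = -3  ⟹  A = -3  ✓
Hence u(x, y) = - 3 e^{x y}.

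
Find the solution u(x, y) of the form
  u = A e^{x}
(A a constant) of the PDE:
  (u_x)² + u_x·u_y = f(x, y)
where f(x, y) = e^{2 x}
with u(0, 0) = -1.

Substitute the ansatz u = A e^{x} into the left-hand side.
Derivatives of the ansatz:
  u_x = A e^{x}
  u_y = 0
Term by term:
  (u_x)² = A^{2} e^{2 x}
  u_x·u_y = 0
So the left-hand side equals
  A^{2} e^{2 x}
This must equal f(x, y) = e^{2 x} identically.
Matching coefficients of the independent functions:
  [e^{2 x}]:  A^{2} = 1
These equations allow (A) = (-1) or (1).
Impose the point condition(s):
  u(0, 0) = -1  ⟹  A = -1
Only A = -1 satisfies everything.
Hence u(x, y) = - e^{x}.

Answer: u(x, y) = - e^{x}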